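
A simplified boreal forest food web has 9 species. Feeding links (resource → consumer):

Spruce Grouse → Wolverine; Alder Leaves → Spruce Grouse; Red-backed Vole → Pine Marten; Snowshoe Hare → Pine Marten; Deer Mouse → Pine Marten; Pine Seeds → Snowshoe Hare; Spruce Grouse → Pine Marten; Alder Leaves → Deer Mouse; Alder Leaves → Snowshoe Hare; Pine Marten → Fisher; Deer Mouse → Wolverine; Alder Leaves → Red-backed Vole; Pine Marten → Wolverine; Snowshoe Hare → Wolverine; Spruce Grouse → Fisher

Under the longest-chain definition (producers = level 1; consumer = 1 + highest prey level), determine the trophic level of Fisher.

Trophic level 4

Alder Leaves is a producer → level 1.
Deer Mouse eats Alder Leaves → level 2.
Pine Marten eats Deer Mouse (level 2); other prey at levels: Spruce Grouse 2, Red-backed Vole 2, Snowshoe Hare 2 → level 3.
Fisher eats Pine Marten (level 3); other prey at levels: Spruce Grouse 2 → level 4.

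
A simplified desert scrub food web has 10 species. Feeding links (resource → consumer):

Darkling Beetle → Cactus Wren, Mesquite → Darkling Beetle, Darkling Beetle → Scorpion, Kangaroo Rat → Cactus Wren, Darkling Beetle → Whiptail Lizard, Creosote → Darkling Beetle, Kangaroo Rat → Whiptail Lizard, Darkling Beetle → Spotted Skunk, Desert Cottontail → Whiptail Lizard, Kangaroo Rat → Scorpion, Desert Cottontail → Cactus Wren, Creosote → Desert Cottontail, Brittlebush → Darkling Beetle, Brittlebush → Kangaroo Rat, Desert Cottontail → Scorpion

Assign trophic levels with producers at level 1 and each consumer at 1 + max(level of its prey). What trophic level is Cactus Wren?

Trophic level 3

Mesquite is a producer → level 1.
Darkling Beetle eats Mesquite (level 1); other prey at levels: Creosote 1, Brittlebush 1 → level 2.
Cactus Wren eats Darkling Beetle (level 2); other prey at levels: Desert Cottontail 2, Kangaroo Rat 2 → level 3.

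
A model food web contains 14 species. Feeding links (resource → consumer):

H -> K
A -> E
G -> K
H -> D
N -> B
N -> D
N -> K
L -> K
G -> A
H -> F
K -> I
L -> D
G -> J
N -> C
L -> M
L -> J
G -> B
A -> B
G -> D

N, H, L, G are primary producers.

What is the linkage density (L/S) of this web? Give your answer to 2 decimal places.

There are L = 19 links among S = 14 species.
L/S = 19/14 = 1.3571 ≈ 1.36.

L/S = 1.36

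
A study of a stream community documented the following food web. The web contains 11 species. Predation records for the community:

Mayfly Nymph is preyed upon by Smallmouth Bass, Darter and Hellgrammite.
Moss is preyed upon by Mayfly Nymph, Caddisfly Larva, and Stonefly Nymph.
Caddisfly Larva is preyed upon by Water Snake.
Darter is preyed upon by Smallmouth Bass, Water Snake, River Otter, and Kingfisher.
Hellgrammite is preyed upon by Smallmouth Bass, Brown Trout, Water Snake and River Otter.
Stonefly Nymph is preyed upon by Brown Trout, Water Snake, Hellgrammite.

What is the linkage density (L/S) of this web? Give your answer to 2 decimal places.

There are L = 18 links among S = 11 species.
L/S = 18/11 = 1.6364 ≈ 1.64.

L/S = 1.64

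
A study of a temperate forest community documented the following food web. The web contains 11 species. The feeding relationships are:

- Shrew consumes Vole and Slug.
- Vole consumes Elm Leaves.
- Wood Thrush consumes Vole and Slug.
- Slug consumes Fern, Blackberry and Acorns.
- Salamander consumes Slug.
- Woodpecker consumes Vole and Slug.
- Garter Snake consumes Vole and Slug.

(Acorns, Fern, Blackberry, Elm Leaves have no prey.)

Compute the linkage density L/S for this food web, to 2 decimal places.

There are L = 13 links among S = 11 species.
L/S = 13/11 = 1.1818 ≈ 1.18.

L/S = 1.18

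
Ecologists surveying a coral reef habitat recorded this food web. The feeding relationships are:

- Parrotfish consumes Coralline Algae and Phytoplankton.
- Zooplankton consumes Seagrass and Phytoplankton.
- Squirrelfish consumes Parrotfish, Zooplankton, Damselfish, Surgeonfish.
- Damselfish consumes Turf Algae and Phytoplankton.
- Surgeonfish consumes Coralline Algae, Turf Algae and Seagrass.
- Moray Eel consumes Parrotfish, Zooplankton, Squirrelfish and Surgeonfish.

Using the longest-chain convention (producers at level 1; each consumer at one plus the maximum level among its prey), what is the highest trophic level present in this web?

Producers (level 1): Coralline Algae, Phytoplankton, Turf Algae, Seagrass.
Coralline Algae → Surgeonfish → Squirrelfish → Moray Eel gives Moray Eel level 4.
No species has a prey at level 4, so no species reaches level 5.

4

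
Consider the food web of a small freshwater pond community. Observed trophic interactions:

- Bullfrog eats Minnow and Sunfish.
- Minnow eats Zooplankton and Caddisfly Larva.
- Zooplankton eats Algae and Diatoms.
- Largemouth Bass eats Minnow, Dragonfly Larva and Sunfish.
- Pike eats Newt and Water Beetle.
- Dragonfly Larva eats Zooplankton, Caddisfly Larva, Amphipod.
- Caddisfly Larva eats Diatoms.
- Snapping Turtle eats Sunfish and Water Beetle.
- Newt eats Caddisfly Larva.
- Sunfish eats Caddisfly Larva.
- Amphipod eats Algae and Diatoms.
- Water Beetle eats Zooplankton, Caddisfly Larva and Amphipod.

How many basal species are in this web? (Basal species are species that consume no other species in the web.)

2

Basal species (no prey listed): Diatoms, Algae.
Count: 2.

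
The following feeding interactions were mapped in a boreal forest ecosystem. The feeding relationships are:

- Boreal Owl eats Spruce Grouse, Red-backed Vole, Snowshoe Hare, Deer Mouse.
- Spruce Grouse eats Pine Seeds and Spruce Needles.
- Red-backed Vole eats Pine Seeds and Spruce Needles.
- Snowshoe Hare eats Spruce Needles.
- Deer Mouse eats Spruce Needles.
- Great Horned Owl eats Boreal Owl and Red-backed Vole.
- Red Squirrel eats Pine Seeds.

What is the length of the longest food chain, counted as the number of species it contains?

4 species

One longest chain: Spruce Needles → Snowshoe Hare → Boreal Owl → Great Horned Owl.
It has 4 species and 3 links.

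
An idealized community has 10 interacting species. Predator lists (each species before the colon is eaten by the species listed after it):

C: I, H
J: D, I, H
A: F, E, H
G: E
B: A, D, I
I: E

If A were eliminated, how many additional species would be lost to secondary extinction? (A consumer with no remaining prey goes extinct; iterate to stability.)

Remove A.
Round 1: F (all prey gone) → extinct.
No further losses. Total secondary extinctions: 1.

1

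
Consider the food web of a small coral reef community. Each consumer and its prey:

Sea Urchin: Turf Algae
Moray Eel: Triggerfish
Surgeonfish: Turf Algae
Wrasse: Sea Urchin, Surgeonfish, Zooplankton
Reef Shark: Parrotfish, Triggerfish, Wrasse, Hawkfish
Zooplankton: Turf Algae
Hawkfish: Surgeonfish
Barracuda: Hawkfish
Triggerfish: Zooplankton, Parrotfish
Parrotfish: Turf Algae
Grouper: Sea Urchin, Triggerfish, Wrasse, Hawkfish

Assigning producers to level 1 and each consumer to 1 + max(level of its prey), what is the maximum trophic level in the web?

4

Producers (level 1): Turf Algae.
Turf Algae → Surgeonfish → Hawkfish → Barracuda gives Barracuda level 4.
No species has a prey at level 4, so no species reaches level 5.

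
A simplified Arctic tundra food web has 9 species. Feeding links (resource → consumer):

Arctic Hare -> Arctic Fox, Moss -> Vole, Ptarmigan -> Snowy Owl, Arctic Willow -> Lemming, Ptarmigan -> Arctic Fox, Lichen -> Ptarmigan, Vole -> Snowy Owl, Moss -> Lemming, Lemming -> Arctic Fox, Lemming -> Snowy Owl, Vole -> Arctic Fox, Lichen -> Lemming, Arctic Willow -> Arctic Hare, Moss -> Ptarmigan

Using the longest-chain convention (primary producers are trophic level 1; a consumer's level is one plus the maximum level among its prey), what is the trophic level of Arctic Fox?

Moss is a producer → level 1.
Vole eats Moss → level 2.
Arctic Fox eats Vole (level 2); other prey at levels: Lemming 2, Ptarmigan 2, Arctic Hare 2 → level 3.

Trophic level 3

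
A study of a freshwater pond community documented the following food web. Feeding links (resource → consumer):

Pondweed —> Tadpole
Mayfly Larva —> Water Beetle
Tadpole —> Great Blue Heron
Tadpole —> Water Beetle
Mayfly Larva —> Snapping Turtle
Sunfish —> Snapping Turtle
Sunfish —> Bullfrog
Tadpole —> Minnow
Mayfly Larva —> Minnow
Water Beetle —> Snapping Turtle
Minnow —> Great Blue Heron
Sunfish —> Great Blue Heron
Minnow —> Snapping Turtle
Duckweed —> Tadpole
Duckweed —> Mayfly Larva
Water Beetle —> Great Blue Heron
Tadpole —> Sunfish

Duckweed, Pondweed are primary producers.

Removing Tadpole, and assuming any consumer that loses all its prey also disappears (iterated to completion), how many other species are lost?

Remove Tadpole.
Round 1: Sunfish (all prey gone) → extinct.
Round 2: Bullfrog (all prey gone) → extinct.
No further losses. Total secondary extinctions: 2.

2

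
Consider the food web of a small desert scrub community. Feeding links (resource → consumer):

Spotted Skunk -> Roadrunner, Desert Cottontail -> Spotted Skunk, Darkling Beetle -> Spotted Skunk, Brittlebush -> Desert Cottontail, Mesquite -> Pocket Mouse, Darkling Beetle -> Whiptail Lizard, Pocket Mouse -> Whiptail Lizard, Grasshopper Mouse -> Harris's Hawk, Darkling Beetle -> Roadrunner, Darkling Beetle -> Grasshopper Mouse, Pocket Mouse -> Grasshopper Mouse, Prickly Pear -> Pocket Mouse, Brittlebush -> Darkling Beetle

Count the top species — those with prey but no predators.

Top species (has prey, but nothing eats it): Whiptail Lizard, Roadrunner, Harris's Hawk.
Count: 3.

3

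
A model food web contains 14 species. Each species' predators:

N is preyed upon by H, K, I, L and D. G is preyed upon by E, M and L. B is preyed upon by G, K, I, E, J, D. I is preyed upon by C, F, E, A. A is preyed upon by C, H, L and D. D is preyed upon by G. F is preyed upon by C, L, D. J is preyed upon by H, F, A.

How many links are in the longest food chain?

One longest chain: B → I → A → D → G → L.
It has 6 species and 5 links.

5 links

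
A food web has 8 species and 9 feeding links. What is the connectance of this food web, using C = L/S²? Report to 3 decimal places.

The web has S = 8 species and L = 9 feeding links.
C = L / S² = 9 / 64 = 0.1406 ≈ 0.141.

C = 0.141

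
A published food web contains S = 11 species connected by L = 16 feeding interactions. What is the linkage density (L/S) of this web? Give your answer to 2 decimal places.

There are L = 16 links among S = 11 species.
L/S = 16/11 = 1.4545 ≈ 1.45.

L/S = 1.45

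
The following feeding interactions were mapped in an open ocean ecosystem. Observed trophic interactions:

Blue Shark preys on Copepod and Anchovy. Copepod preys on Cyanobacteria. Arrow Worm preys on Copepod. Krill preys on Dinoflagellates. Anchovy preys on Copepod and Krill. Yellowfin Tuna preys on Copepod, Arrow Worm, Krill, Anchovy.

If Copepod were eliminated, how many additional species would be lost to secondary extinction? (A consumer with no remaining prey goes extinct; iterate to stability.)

1

Remove Copepod.
Round 1: Arrow Worm (all prey gone) → extinct.
No further losses. Total secondary extinctions: 1.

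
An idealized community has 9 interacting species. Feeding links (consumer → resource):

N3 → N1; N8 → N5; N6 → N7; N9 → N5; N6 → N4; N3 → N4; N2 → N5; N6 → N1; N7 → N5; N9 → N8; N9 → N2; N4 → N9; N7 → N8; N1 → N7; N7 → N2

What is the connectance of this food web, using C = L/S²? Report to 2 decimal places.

The web has S = 9 species and L = 15 feeding links.
C = L / S² = 15 / 81 = 0.1852 ≈ 0.19.

C = 0.19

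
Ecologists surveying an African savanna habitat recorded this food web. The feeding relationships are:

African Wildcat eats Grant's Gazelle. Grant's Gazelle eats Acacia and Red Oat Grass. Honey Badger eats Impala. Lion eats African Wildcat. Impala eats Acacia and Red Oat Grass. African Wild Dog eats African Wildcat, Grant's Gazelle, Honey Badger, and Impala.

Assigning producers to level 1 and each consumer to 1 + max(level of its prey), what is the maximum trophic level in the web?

Producers (level 1): Acacia, Red Oat Grass.
Acacia → Grant's Gazelle → African Wildcat → African Wild Dog gives African Wild Dog level 4.
No species has a prey at level 4, so no species reaches level 5.

4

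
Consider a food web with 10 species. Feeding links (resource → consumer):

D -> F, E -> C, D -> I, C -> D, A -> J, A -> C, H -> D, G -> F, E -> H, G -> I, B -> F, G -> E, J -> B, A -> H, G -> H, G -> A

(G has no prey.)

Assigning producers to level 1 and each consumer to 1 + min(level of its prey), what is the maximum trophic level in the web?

Producers (level 1): G.
Following each consumer down to its lowest-level prey: G → A → J → B (levels 1 through 4).
All prey of B (J 3) are at level 3 or above, so B is at level 1 + 3 = 4.
Every consumer has at least one prey at level 3 or below, so none exceeds level 4.

4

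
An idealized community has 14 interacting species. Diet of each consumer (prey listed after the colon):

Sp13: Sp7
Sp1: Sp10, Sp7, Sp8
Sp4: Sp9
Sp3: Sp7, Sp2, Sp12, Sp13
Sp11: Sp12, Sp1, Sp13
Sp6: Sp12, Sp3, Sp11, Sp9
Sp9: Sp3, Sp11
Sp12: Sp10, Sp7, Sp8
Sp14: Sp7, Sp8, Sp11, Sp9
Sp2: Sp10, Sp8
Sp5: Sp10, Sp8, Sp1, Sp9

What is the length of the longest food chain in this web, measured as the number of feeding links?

4 links

One longest chain: Sp10 → Sp12 → Sp11 → Sp9 → Sp5.
It has 5 species and 4 links.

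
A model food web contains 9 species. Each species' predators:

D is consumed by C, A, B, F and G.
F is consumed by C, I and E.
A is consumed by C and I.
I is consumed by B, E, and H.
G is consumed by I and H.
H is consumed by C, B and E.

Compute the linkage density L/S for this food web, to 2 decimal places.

L/S = 2.00

There are L = 18 links among S = 9 species.
L/S = 18/9 = 2.0000 ≈ 2.00.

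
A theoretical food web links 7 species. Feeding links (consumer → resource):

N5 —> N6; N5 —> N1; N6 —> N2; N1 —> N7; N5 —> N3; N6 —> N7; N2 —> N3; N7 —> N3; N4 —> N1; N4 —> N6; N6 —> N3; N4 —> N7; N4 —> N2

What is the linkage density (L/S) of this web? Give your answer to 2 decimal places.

There are L = 13 links among S = 7 species.
L/S = 13/7 = 1.8571 ≈ 1.86.

L/S = 1.86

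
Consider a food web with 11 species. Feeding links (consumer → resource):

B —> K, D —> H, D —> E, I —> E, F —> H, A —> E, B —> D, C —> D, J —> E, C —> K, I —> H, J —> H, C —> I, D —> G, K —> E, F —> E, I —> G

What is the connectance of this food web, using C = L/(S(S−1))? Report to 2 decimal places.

C = 0.15

The web has S = 11 species and L = 17 feeding links.
C = L / (S(S−1)) = 17 / 110 = 0.1545 ≈ 0.15.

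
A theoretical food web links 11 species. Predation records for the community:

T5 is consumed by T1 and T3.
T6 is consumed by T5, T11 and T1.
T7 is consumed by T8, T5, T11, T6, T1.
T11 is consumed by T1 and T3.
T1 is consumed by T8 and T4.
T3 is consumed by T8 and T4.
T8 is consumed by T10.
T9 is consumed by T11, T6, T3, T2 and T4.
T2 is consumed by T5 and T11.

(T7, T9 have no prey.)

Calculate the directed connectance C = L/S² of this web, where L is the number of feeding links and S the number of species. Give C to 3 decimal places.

C = 0.198

The web has S = 11 species and L = 24 feeding links.
C = L / S² = 24 / 121 = 0.1983 ≈ 0.198.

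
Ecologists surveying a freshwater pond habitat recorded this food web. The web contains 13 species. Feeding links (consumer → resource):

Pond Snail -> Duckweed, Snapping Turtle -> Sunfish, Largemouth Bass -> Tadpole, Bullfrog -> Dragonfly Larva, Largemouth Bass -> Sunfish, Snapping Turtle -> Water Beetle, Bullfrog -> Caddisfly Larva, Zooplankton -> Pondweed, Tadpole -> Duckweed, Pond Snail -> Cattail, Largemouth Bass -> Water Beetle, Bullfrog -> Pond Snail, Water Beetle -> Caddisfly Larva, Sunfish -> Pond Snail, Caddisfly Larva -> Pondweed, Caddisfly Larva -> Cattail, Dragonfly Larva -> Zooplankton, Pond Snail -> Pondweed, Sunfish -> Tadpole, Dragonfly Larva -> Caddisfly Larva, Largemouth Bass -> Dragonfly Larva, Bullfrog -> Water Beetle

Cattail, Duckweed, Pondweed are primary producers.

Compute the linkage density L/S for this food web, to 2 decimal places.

There are L = 22 links among S = 13 species.
L/S = 22/13 = 1.6923 ≈ 1.69.

L/S = 1.69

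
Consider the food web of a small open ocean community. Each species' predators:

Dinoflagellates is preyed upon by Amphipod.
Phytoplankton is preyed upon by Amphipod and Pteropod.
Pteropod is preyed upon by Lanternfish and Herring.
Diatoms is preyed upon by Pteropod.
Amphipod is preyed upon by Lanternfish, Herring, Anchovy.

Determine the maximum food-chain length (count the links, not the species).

2 links

One longest chain: Dinoflagellates → Amphipod → Herring.
It has 3 species and 2 links.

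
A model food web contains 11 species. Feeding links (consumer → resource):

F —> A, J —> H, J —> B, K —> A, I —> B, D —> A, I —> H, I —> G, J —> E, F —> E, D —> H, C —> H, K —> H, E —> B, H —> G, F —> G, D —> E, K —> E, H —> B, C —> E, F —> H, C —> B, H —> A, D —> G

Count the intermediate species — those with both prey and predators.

Intermediate species (has both prey and predators): E, H.
Count: 2.

2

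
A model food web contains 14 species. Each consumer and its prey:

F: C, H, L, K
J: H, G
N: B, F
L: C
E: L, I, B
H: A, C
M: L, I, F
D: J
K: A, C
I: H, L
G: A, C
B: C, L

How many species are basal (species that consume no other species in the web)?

Basal species (no prey listed): A, C.
Count: 2.

2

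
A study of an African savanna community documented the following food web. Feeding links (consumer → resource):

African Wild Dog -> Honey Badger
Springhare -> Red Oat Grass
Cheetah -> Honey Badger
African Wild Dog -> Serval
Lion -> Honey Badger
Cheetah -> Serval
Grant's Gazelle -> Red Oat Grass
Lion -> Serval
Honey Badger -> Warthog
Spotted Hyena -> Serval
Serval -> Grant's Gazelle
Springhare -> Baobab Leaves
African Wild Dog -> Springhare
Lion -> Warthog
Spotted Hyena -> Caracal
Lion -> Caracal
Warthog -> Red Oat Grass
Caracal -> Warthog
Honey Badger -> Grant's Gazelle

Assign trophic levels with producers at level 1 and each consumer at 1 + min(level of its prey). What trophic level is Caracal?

Red Oat Grass is a producer → level 1.
Warthog eats Red Oat Grass → level 2.
Caracal eats Warthog → level 3.
No prey of Caracal is below level 2, so 3 is the minimum.

Trophic level 3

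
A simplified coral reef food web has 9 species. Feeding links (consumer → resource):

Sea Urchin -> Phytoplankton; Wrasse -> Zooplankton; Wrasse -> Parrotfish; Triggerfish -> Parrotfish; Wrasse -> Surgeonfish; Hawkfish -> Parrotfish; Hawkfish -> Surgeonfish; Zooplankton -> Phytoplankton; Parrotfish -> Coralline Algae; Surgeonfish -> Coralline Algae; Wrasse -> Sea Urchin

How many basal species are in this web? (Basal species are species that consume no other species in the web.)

Basal species (no prey listed): Phytoplankton, Coralline Algae.
Count: 2.

2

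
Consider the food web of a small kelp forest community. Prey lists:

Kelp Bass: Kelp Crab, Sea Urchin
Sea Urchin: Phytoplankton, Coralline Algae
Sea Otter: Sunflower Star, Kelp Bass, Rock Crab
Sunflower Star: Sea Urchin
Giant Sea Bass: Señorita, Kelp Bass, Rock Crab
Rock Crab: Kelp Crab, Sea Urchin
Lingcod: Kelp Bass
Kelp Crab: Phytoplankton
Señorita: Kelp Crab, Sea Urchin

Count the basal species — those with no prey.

Basal species (no prey listed): Phytoplankton, Coralline Algae.
Count: 2.

2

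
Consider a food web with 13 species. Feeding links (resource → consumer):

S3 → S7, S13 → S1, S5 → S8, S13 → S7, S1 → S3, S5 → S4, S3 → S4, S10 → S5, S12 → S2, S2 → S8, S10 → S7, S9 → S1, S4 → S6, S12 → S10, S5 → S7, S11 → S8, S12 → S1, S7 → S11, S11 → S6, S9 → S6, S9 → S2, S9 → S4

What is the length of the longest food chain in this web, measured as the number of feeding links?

One longest chain: S12 → S10 → S5 → S7 → S11 → S6.
It has 6 species and 5 links.

5 links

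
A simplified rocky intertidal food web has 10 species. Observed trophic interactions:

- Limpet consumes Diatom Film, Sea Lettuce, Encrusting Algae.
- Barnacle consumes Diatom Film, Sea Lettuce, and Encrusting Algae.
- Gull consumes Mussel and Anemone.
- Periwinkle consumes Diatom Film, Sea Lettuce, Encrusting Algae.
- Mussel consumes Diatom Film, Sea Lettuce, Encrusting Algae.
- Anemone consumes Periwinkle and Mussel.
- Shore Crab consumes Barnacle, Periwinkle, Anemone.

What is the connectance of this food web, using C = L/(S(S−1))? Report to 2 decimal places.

The web has S = 10 species and L = 19 feeding links.
C = L / (S(S−1)) = 19 / 90 = 0.2111 ≈ 0.21.

C = 0.21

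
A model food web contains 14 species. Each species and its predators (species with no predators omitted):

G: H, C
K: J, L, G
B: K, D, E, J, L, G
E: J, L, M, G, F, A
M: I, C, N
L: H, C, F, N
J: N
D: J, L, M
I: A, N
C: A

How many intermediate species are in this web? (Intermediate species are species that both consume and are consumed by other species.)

9

Intermediate species (has both prey and predators): K, D, E, J, L, M, G, I, C.
Count: 9.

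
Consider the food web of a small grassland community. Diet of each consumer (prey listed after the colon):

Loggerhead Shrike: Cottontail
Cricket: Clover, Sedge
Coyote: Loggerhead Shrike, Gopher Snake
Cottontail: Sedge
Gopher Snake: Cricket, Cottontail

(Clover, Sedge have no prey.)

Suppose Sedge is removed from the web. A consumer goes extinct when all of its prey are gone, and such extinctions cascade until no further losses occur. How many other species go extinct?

2

Remove Sedge.
Round 1: Cottontail (all prey gone) → extinct.
Round 2: Loggerhead Shrike (all prey gone) → extinct.
No further losses. Total secondary extinctions: 2.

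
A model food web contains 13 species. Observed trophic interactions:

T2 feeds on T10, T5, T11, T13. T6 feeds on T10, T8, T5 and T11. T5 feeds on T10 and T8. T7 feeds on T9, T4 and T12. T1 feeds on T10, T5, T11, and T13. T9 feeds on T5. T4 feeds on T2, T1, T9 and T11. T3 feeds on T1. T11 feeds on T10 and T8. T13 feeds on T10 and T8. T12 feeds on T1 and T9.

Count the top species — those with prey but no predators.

Top species (has prey, but nothing eats it): T6, T3, T7.
Count: 3.

3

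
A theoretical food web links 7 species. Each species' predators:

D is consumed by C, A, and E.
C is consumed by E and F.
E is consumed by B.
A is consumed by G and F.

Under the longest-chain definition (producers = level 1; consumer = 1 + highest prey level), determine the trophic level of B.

Trophic level 4

D is a producer → level 1.
C eats D → level 2.
E eats C (level 2); other prey at levels: D 1 → level 3.
B eats E → level 4.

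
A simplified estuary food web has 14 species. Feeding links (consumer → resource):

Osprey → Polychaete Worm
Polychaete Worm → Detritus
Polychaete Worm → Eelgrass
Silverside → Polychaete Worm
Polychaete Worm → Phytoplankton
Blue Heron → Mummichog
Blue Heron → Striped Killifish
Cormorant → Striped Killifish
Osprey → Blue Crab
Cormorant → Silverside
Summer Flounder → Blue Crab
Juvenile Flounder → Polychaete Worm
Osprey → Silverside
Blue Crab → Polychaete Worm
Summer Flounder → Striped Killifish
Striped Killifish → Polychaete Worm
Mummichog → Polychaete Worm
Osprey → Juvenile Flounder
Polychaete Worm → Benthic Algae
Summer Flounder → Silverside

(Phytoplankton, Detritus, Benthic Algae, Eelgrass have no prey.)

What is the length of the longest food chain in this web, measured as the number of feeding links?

One longest chain: Phytoplankton → Polychaete Worm → Mummichog → Blue Heron.
It has 4 species and 3 links.

3 links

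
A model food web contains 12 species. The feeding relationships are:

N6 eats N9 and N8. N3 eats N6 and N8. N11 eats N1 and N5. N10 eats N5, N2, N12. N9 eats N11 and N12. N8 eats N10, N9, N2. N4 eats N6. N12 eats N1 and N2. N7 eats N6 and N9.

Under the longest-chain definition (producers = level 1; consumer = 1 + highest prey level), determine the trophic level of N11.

N5 is a producer → level 1.
N11 eats N5 (level 1); other prey at levels: N1 1 → level 2.

Trophic level 2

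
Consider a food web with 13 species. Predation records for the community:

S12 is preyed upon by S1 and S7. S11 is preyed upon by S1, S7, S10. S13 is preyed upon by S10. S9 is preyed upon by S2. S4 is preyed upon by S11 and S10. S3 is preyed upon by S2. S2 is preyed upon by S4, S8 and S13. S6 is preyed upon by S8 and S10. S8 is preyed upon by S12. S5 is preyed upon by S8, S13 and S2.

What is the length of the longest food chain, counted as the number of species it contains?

5 species

One longest chain: S5 → S2 → S4 → S11 → S1.
It has 5 species and 4 links.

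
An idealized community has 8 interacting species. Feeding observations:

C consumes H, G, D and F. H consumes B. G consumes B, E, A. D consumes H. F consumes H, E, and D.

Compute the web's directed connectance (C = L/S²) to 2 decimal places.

The web has S = 8 species and L = 12 feeding links.
C = L / S² = 12 / 64 = 0.1875 ≈ 0.19.

C = 0.19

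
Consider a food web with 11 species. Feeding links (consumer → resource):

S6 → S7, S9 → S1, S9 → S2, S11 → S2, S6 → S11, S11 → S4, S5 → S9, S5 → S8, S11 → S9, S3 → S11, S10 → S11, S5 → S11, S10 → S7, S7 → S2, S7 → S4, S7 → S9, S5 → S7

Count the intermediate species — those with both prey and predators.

3

Intermediate species (has both prey and predators): S9, S7, S11.
Count: 3.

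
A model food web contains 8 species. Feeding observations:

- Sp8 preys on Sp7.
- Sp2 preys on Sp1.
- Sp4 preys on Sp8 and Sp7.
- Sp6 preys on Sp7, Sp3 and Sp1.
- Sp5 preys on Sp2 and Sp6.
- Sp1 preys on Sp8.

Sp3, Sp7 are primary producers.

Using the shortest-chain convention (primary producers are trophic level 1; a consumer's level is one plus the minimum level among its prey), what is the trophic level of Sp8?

Sp7 is a producer → level 1.
Sp8 eats Sp7 → level 2.

Trophic level 2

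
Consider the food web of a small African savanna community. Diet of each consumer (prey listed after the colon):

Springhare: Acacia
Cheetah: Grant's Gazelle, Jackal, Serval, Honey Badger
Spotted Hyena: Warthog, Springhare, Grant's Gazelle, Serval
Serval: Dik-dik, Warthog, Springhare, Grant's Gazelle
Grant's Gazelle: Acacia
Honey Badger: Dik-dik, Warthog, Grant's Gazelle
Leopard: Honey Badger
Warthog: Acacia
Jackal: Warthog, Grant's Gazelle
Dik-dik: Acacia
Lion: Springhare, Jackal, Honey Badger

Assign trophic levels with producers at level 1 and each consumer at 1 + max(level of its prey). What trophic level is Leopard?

Trophic level 4

Acacia is a producer → level 1.
Dik-dik eats Acacia → level 2.
Honey Badger eats Dik-dik (level 2); other prey at levels: Warthog 2, Grant's Gazelle 2 → level 3.
Leopard eats Honey Badger → level 4.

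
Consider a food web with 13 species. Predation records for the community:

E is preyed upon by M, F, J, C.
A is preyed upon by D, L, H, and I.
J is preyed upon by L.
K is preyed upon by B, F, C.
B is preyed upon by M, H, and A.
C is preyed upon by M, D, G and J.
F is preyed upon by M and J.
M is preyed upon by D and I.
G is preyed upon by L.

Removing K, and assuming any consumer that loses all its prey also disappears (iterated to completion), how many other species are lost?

Remove K.
Round 1: B (all prey gone) → extinct.
Round 2: A (all prey gone) → extinct.
Round 3: H (all prey gone) → extinct.
No further losses. Total secondary extinctions: 3.

3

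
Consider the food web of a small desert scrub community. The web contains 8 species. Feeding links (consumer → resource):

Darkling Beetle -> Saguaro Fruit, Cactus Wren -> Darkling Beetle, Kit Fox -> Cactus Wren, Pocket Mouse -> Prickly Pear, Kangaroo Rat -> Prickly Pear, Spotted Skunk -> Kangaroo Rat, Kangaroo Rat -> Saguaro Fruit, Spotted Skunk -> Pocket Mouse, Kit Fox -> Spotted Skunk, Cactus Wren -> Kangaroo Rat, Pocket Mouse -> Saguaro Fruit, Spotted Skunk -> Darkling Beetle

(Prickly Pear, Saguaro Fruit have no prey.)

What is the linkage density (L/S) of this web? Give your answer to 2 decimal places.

L/S = 1.50

There are L = 12 links among S = 8 species.
L/S = 12/8 = 1.5000 ≈ 1.50.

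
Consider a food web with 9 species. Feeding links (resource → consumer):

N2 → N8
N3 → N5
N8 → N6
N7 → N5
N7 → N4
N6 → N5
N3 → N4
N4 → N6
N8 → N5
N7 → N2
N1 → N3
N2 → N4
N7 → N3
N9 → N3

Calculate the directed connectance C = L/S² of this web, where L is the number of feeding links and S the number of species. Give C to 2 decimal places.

The web has S = 9 species and L = 14 feeding links.
C = L / S² = 14 / 81 = 0.1728 ≈ 0.17.

C = 0.17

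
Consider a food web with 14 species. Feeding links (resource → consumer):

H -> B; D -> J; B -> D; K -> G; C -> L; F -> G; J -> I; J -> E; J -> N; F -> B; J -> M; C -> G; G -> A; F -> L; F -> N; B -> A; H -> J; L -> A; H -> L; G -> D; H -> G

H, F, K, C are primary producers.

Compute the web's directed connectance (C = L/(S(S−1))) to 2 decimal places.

The web has S = 14 species and L = 21 feeding links.
C = L / (S(S−1)) = 21 / 182 = 0.1154 ≈ 0.12.

C = 0.12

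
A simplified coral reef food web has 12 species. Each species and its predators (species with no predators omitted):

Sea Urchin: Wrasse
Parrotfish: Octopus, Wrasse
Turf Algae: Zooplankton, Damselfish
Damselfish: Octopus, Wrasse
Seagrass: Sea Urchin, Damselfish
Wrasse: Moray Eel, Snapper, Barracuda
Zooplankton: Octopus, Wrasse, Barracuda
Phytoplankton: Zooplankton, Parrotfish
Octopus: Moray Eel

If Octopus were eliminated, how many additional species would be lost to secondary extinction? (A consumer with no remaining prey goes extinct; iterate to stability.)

Remove Octopus.
Every predator of it retains at least one other prey: Moray Eel still has Wrasse.
No consumer loses all prey, so no secondary extinctions occur.

0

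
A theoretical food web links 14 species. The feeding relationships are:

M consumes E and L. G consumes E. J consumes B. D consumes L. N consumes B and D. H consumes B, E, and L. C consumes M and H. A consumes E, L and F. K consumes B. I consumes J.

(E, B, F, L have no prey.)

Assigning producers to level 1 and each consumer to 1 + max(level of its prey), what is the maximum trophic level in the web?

Producers (level 1): E, B, F, L.
E → M → C gives C level 3.
No species has a prey at level 3, so no species reaches level 4.

3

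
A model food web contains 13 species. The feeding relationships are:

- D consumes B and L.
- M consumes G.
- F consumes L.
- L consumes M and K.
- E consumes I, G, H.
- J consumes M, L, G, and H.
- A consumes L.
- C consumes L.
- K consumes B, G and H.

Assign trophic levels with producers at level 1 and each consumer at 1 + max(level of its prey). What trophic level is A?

Trophic level 4

B is a producer → level 1.
K eats B (level 1); other prey at levels: G 1, H 1 → level 2.
L eats K (level 2); other prey at levels: M 2 → level 3.
A eats L → level 4.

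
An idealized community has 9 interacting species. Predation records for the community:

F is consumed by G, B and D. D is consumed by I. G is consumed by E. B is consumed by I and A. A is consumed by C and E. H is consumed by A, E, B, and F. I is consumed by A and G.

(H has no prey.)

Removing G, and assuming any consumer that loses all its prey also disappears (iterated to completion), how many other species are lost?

Remove G.
Every predator of it retains at least one other prey: E still has H, A.
No consumer loses all prey, so no secondary extinctions occur.

0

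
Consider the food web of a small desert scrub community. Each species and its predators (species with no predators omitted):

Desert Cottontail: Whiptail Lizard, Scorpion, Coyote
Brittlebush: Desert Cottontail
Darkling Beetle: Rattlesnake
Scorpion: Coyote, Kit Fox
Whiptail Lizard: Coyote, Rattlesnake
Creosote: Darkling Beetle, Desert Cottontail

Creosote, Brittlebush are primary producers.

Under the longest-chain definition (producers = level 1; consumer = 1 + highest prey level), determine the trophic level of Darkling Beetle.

Creosote is a producer → level 1.
Darkling Beetle eats Creosote → level 2.

Trophic level 2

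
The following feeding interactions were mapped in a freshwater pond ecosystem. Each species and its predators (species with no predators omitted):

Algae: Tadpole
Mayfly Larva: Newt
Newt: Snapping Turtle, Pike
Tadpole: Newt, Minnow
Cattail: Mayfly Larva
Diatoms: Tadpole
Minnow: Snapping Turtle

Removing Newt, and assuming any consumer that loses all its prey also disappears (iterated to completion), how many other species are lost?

1

Remove Newt.
Round 1: Pike (all prey gone) → extinct.
No further losses. Total secondary extinctions: 1.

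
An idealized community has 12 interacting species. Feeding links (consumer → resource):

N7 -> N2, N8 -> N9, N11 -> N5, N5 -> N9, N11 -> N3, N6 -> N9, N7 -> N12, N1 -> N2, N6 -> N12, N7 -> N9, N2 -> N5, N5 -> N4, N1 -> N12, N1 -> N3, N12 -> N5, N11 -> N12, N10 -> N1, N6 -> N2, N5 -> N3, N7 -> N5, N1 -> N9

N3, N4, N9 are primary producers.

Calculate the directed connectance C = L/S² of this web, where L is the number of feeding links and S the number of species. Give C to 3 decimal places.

The web has S = 12 species and L = 21 feeding links.
C = L / S² = 21 / 144 = 0.1458 ≈ 0.146.

C = 0.146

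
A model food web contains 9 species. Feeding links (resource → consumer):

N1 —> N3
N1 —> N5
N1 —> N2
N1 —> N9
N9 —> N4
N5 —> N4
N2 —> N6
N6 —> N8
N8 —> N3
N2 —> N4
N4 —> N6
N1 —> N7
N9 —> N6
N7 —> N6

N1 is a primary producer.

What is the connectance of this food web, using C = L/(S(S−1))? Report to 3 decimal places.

C = 0.194

The web has S = 9 species and L = 14 feeding links.
C = L / (S(S−1)) = 14 / 72 = 0.1944 ≈ 0.194.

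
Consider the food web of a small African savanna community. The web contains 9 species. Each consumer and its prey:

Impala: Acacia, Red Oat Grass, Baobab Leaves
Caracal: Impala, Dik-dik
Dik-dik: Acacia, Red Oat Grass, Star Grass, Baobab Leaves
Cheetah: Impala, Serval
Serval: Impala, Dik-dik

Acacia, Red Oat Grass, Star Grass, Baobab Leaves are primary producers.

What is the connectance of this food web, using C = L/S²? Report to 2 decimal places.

C = 0.16

The web has S = 9 species and L = 13 feeding links.
C = L / S² = 13 / 81 = 0.1605 ≈ 0.16.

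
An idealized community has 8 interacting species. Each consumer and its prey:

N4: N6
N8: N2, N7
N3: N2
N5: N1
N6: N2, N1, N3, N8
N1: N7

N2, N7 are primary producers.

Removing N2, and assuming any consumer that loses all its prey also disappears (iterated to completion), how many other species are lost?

Remove N2.
Round 1: N3 (all prey gone) → extinct.
No further losses. Total secondary extinctions: 1.

1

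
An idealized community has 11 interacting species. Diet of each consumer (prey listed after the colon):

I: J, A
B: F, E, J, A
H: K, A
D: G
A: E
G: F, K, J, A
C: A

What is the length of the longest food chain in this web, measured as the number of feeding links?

3 links

One longest chain: E → A → G → D.
It has 4 species and 3 links.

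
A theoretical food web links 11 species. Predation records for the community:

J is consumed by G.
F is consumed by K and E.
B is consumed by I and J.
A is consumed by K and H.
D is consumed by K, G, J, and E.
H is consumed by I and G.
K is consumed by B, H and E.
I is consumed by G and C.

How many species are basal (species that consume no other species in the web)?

3

Basal species (no prey listed): F, D, A.
Count: 3.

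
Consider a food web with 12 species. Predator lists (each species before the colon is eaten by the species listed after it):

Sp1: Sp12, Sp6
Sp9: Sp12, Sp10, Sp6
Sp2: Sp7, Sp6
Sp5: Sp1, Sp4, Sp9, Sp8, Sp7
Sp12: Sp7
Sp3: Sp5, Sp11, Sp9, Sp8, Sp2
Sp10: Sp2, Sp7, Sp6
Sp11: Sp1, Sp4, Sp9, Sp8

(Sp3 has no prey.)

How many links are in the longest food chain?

5 links

One longest chain: Sp3 → Sp5 → Sp9 → Sp10 → Sp2 → Sp7.
It has 6 species and 5 links.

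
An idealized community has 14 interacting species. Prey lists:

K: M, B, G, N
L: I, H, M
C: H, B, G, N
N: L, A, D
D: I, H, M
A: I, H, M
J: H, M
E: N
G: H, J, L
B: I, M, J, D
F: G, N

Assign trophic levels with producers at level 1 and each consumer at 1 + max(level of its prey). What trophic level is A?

Trophic level 2

I is a producer → level 1.
A eats I (level 1); other prey at levels: H 1, M 1 → level 2.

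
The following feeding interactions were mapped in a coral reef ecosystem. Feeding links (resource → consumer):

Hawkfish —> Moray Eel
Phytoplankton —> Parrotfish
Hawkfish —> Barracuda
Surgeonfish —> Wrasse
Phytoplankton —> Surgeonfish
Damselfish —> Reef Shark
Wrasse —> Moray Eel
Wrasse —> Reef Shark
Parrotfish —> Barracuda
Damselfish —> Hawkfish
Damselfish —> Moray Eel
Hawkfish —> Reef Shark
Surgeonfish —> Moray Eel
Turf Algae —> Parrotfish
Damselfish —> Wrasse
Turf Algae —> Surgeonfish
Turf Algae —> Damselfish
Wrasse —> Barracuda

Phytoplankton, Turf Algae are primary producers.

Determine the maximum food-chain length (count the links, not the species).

3 links

One longest chain: Phytoplankton → Surgeonfish → Wrasse → Moray Eel.
It has 4 species and 3 links.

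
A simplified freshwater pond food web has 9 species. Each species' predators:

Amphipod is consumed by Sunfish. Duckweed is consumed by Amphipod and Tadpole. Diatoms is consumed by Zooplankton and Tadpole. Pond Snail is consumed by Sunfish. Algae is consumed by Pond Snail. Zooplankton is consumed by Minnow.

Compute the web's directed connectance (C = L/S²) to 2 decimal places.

The web has S = 9 species and L = 8 feeding links.
C = L / S² = 8 / 81 = 0.0988 ≈ 0.10.

C = 0.10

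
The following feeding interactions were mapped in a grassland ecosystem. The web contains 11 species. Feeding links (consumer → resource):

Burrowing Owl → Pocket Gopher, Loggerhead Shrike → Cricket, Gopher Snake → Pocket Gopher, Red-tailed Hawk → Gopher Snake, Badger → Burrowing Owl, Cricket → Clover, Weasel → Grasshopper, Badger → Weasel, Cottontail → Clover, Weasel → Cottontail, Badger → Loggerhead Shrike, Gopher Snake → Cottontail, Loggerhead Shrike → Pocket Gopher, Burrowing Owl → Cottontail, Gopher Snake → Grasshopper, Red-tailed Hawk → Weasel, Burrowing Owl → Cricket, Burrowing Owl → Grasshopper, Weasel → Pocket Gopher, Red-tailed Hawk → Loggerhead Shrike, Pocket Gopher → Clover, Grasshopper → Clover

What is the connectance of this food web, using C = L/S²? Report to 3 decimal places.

The web has S = 11 species and L = 22 feeding links.
C = L / S² = 22 / 121 = 0.1818 ≈ 0.182.

C = 0.182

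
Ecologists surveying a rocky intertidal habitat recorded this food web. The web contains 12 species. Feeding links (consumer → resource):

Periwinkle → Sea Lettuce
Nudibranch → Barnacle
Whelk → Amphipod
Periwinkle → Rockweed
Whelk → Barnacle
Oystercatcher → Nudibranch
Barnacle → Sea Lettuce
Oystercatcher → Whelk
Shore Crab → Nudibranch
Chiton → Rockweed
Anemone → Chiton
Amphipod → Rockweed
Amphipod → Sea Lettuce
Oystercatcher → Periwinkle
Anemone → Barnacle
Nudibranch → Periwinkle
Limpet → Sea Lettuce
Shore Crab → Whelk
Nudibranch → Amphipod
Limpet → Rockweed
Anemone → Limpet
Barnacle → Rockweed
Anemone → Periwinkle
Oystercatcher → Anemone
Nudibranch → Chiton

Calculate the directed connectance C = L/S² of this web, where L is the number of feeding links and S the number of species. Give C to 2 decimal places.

C = 0.17

The web has S = 12 species and L = 25 feeding links.
C = L / S² = 25 / 144 = 0.1736 ≈ 0.17.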